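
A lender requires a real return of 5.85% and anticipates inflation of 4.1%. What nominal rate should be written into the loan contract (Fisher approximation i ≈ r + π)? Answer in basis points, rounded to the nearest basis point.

995 basis points

i ≈ r + π = 5.85% + 4.1% = 995 basis points.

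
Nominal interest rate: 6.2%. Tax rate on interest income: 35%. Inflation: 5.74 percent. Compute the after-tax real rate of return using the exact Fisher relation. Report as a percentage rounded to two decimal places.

-1.62%

After-tax nominal return = 6.2% × (1 − 0.35) = 4.0300%.
1 + r = 1.04030 / 1.05740 = 0.983828
After-tax real rate = 0.983828 − 1 → -1.62%.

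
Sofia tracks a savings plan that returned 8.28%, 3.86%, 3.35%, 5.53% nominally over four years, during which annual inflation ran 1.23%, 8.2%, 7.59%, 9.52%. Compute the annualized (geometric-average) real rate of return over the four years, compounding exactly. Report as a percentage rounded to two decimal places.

Nominal growth factor = 1.0828 × 1.0386 × 1.0335 × 1.0553 = 1.22654358
Price-level growth factor = 1.0123 × 1.0820 × 1.0759 × 1.0952 = 1.29063025
Real growth factor = 1.22654358 / 1.29063025 = 0.95034467
Annualized real rate = 0.95034467^(1/4) − 1 = -1.2652% → -1.27%.

-1.27%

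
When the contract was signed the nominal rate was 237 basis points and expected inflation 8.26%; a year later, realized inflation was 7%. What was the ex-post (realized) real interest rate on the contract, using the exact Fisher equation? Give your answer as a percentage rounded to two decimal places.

Ex-post: (1 + 0.0237)/(1 + 0.0700) − 1 = -4.3271%
So the realized real rate is -4.33%.

-4.33%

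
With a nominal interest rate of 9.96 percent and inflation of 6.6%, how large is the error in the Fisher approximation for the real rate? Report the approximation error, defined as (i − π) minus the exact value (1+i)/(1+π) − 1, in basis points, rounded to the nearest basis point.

Approximate: r ≈ 9.960% − 6.600% = 3.3600%
Exact: (1 + 0.0996)/(1 + 0.0660) − 1 = 3.1520%
Error = 3.3600% − 3.1520% = 0.2080% → 21 basis points.

21 basis points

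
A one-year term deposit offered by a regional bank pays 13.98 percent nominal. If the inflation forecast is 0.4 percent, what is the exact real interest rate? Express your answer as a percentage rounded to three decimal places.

By the Fisher identity, 1 + r = (1 + i)/(1 + π).
1 + r = 1.13980 / 1.00400 = 1.135259
r = 1.135259 − 1 = 13.5259%, i.e. 13.526%.

13.526%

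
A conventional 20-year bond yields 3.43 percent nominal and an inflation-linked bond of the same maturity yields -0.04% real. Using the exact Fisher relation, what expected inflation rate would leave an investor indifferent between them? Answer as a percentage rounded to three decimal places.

3.471%

(1 + π) = (1 + i)/(1 + r) = 1.03430 / 0.99960 = 1.034714
Break-even inflation = 1.034714 − 1 → 3.471%.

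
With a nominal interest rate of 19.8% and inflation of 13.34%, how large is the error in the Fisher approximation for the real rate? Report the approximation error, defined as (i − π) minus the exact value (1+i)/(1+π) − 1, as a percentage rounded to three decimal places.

0.760%

Approximate: r ≈ 19.800% − 13.340% = 6.4600%
Exact: (1 + 0.1980)/(1 + 0.1334) − 1 = 5.6997%
Error = 6.4600% − 5.6997% = 0.7603% → 0.760%.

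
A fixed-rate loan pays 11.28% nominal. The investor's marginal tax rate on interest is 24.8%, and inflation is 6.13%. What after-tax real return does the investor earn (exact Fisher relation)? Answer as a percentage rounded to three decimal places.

2.217%

After-tax nominal return = 11.28% × (1 − 0.248) = 8.48256%.
1 + r = 1.0848256 / 1.06130 = 1.022167
After-tax real rate = 1.022167 − 1 → 2.217%.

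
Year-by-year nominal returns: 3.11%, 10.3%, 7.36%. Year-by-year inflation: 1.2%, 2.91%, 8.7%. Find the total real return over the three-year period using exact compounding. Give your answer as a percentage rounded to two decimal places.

7.86%

Compound the nominal returns: 1.0311 × 1.1030 × 1.0736 = 1.221009.
Compound inflation: 1.0120 × 1.0291 × 1.0870 = 1.132055.
Deflate: 1.221009 / 1.132055 = 1.078577.
Total real return = 1.078577 − 1 → 7.86%.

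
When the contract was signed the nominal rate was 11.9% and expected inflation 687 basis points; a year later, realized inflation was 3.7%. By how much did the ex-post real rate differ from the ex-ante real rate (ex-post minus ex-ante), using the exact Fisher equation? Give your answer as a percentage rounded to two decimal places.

Ex-ante: (1 + 0.1190)/(1 + 0.0687) − 1 = 4.7067%
Ex-post: (1 + 0.1190)/(1 + 0.0370) − 1 = 7.9074%
Difference (ex-post − ex-ante) = 3.2008% → 3.20%.

3.20%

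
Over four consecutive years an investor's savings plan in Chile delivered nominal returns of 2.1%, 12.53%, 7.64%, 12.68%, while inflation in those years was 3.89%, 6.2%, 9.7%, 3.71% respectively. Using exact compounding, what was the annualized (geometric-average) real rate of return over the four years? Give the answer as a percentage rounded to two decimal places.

2.65%

Nominal growth factor = 1.0210 × 1.1253 × 1.0764 × 1.1268 = 1.39352444
Price-level growth factor = 1.0389 × 1.0620 × 1.0970 × 1.0371 = 1.25523640
Real growth factor = 1.39352444 / 1.25523640 = 1.11016892
Annualized real rate = 1.11016892^(1/4) − 1 = 2.6472% → 2.65%.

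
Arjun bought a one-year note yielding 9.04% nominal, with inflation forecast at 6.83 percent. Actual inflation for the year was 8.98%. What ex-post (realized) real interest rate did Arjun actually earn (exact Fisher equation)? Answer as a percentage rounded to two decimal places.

Ex-post: (1 + 0.0904)/(1 + 0.0898) − 1 = 0.0551%
So the realized real rate is 0.06%.

0.06%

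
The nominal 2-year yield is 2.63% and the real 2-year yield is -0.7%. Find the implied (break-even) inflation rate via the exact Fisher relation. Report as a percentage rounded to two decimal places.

(1 + π) = (1 + i)/(1 + r) = 1.02630 / 0.99300 = 1.033535
Break-even inflation = 1.033535 − 1 → 3.35%.

3.35%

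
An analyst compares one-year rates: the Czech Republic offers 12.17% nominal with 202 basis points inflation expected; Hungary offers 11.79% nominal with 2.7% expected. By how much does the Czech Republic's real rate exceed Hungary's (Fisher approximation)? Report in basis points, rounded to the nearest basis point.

The Czech Republic: 12.17% − 2.02% = 10.150%
Hungary: 11.79% − 2.7% = 9.090%
Differential = 1.060% → 106 basis points.

106 basis points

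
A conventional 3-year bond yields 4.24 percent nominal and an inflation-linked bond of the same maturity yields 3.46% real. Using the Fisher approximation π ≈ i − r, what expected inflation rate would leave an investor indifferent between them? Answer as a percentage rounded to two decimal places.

0.78%

π ≈ i − r = 4.24% − 3.46% → 0.78%.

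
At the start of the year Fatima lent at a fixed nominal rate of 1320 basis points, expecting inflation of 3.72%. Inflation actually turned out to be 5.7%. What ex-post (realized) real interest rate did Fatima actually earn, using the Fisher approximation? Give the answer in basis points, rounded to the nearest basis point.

Ex-post: 13.2% − 5.7% = 7.500%
So the realized real rate is 750 basis points.

750 basis points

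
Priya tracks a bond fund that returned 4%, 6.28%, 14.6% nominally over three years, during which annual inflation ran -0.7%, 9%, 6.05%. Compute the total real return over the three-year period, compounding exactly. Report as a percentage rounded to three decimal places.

10.353%

Nominal growth factor = 1.0400 × 1.0628 × 1.1460 = 1.266688
Price-level growth factor = 0.9930 × 1.0900 × 1.0605 = 1.147853
Real growth factor = 1.266688 / 1.147853 = 1.103527
Total real return = 1.103527 − 1 → 10.353%.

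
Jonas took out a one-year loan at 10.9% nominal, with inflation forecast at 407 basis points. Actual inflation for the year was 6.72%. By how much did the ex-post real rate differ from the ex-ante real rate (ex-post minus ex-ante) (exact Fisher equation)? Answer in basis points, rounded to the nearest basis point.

Ex-ante: (1 + 0.1090)/(1 + 0.0407) − 1 = 6.5629%
Ex-post: (1 + 0.1090)/(1 + 0.0672) − 1 = 3.9168%
Difference (ex-post − ex-ante) = -2.6461% → -265 basis points.

-265 basis points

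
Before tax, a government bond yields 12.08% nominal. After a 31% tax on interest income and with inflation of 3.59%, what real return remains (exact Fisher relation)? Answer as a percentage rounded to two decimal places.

4.58%

After-tax nominal return = 12.08% × (1 − 0.31) = 8.3352%.
1 + r = 1.083352 / 1.03590 = 1.045808
After-tax real rate = 1.045808 − 1 → 4.58%.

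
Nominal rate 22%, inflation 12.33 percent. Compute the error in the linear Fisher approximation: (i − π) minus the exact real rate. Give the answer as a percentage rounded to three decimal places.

1.061%

Approximate: r ≈ 22.000% − 12.330% = 9.6700%
Exact: (1 + 0.2200)/(1 + 0.1233) − 1 = 8.6086%
Error = 9.6700% − 8.6086% = 1.0614% → 1.061%.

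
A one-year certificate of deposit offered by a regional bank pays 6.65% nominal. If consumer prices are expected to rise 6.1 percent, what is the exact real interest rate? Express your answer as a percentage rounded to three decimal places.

0.518%

By the Fisher relation, 1 + r = (1 + i)/(1 + π).
1 + r = 1.06650 / 1.06100 = 1.005184
r = 1.005184 − 1 = 0.5184%, i.e. 0.518%.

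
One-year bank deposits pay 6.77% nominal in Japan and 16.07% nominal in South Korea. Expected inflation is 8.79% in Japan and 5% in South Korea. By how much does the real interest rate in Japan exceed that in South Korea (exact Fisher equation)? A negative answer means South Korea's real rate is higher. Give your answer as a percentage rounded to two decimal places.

Japan: (1 + 0.0677)/(1 + 0.0879) − 1 = -1.8568%
South Korea: (1 + 0.1607)/(1 + 0.0500) − 1 = 10.5429%
Differential = -1.8568% − 10.5429% = -12.3996% → -12.40%.

-12.40%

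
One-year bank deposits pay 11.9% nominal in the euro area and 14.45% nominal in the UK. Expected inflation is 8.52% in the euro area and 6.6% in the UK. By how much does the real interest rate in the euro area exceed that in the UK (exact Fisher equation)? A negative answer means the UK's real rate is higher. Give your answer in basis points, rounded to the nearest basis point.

-425 basis points

The euro area: (1 + 0.1190)/(1 + 0.0852) − 1 = 3.1146%
The UK: (1 + 0.1445)/(1 + 0.0660) − 1 = 7.3640%
Differential = 3.1146% − 7.3640% = -4.2493% → -425 basis points.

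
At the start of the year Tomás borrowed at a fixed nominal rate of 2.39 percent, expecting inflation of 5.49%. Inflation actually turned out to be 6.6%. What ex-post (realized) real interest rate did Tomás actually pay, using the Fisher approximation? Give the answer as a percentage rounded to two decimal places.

Ex-post: 2.39% − 6.6% = -4.210%
So the realized real rate is -4.21%.

-4.21%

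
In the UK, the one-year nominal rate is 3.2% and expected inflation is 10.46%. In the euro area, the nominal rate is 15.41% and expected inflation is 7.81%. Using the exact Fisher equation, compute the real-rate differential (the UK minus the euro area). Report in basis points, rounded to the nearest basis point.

The UK: (1 + 0.0320)/(1 + 0.1046) − 1 = -6.5725%
The euro area: (1 + 0.1541)/(1 + 0.0781) − 1 = 7.0494%
Differential = -6.5725% − 7.0494% = -13.6220% → -1362 basis points.

-1362 basis points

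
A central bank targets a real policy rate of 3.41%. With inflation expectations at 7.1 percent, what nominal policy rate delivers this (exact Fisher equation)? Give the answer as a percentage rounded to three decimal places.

10.752%

(1 + i) = (1 + r)(1 + π) = 1.03410 × 1.07100 = 1.1075211
i = 1.1075211 − 1, so the required nominal rate is 10.752%.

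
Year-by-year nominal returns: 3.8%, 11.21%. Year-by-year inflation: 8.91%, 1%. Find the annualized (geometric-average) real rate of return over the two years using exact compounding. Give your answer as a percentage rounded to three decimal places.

2.442%

Compound the nominal returns: 1.0380 × 1.1121 = 1.154359800.
Compound inflation: 1.0891 × 1.0100 = 1.099991000.
Deflate: 1.154359800 / 1.099991000 = 1.049426586.
Annualized real rate = 1.049426586^(1/2) − 1 = 2.44152% → 2.442%.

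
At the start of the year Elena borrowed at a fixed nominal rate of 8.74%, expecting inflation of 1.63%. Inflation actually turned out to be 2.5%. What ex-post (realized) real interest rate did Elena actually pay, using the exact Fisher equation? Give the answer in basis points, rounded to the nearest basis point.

609 basis points

Ex-post: (1 + 0.0874)/(1 + 0.0250) − 1 = 6.0878%
So the realized real rate is 609 basis points.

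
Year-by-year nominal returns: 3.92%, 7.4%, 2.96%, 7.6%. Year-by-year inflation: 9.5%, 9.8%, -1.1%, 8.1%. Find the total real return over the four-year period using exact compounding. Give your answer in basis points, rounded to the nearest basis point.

-381 basis points

Nominal growth factor = 1.0392 × 1.0740 × 1.0296 × 1.0760 = 1.236472
Price-level growth factor = 1.0950 × 1.0980 × 0.9890 × 1.0810 = 1.285400
Real growth factor = 1.236472 / 1.285400 = 0.961935
Total real return = 0.961935 − 1 → -381 basis points.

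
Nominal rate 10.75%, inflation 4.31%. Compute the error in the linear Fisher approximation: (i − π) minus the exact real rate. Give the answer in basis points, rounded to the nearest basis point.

Approximate: r ≈ 10.750% − 4.310% = 6.4400%
Exact: (1 + 0.1075)/(1 + 0.0431) − 1 = 6.1739%
Error = 6.4400% − 6.1739% = 0.2661% → 27 basis points.

27 basis points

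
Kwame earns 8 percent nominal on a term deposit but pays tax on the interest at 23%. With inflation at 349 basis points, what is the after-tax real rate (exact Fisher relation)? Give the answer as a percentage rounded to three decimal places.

After-tax nominal return = 8% × (1 − 0.23) = 6.1600%.
1 + r = 1.06160 / 1.03490 = 1.025800
After-tax real rate = 1.025800 − 1 → 2.580%.

2.580%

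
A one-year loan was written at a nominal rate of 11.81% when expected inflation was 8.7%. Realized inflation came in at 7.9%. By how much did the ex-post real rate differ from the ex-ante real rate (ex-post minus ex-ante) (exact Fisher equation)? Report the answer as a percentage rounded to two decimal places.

0.76%

Ex-ante: (1 + 0.1181)/(1 + 0.0870) − 1 = 2.8611%
Ex-post: (1 + 0.1181)/(1 + 0.0790) − 1 = 3.6237%
Difference (ex-post − ex-ante) = 0.7626% → 0.76%.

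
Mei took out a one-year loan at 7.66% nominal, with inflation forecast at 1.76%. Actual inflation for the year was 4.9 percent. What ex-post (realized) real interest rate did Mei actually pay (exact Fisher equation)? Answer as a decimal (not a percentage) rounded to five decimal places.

Ex-post: (1 + 0.0766)/(1 + 0.0490) − 1 = 2.6311%
So the realized real rate is 0.02631.

0.02631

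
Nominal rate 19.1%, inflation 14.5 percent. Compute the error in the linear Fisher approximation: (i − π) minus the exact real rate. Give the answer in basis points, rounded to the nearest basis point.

58 basis points

Approximate: r ≈ 19.100% − 14.500% = 4.6000%
Exact: (1 + 0.1910)/(1 + 0.1450) − 1 = 4.0175%
Error = 4.6000% − 4.0175% = 0.5825% → 58 basis points.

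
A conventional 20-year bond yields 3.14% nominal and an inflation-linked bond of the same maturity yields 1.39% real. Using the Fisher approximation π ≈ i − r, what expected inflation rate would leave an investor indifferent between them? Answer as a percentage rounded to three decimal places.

π ≈ i − r = 3.14% − 1.39% → 1.750%.

1.750%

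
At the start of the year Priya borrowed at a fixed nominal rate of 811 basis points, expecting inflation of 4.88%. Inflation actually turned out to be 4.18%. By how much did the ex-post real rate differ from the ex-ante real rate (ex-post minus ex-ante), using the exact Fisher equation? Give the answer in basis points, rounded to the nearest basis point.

Ex-ante: (1 + 0.0811)/(1 + 0.0488) − 1 = 3.0797%
Ex-post: (1 + 0.0811)/(1 + 0.0418) − 1 = 3.7723%
Difference (ex-post − ex-ante) = 0.6926% → 69 basis points.

69 basis points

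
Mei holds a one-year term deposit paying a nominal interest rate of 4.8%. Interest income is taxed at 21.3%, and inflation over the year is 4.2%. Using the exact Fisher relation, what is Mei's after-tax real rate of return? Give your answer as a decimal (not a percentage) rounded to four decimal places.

-0.0041

After-tax nominal return = 4.8% × (1 − 0.213) = 3.7776%.
1 + r = 1.037776 / 1.04200 = 0.995946
After-tax real rate = 0.995946 − 1 → -0.0041.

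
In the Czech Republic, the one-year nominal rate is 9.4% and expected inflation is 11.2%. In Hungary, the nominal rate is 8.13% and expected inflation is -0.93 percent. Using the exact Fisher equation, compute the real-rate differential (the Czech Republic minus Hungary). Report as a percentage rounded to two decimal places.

The Czech Republic: (1 + 0.0940)/(1 + 0.1120) − 1 = -1.6187%
Hungary: (1 + 0.0813)/(1 − 0.0093) − 1 = 9.1450%
Differential = -1.6187% − 9.1450% = -10.7638% → -10.76%.

-10.76%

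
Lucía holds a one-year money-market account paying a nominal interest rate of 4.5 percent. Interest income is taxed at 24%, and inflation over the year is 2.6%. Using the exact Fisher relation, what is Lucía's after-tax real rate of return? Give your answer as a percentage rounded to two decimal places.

After-tax nominal return = 4.5% × (1 − 0.24) = 3.4200%.
1 + r = 1.03420 / 1.02600 = 1.007992
After-tax real rate = 1.007992 − 1 → 0.80%.

0.80%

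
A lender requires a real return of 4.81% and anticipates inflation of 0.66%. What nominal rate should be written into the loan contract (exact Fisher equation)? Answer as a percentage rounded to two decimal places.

(1 + i) = (1 + r)(1 + π) = 1.04810 × 1.00660 = 1.05501746
i = 1.05501746 − 1, so the required nominal rate is 5.50%.

5.50%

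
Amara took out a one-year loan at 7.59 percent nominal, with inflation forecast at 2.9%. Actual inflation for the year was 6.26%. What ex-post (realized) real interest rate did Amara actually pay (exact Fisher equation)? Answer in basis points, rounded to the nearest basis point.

125 basis points

Ex-post: (1 + 0.0759)/(1 + 0.0626) − 1 = 1.2516%
So the realized real rate is 125 basis points.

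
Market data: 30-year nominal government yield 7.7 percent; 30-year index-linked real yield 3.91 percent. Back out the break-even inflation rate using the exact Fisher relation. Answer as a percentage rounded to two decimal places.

3.65%

(1 + π) = (1 + i)/(1 + r) = 1.07700 / 1.03910 = 1.036474
Break-even inflation = 1.036474 − 1 → 3.65%.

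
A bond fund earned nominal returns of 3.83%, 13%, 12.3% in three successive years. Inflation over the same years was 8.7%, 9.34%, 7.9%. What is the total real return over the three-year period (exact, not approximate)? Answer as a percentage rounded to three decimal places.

2.743%

Nominal growth factor = 1.0383 × 1.1300 × 1.1230 = 1.317592
Price-level growth factor = 1.0870 × 1.0934 × 1.0790 = 1.282419
Real growth factor = 1.317592 / 1.282419 = 1.027427
Total real return = 1.027427 − 1 → 2.743%.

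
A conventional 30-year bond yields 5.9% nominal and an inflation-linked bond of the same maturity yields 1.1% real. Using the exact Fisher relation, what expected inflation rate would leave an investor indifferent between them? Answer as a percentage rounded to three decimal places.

(1 + π) = (1 + i)/(1 + r) = 1.05900 / 1.01100 = 1.047478
Break-even inflation = 1.047478 − 1 → 4.748%.

4.748%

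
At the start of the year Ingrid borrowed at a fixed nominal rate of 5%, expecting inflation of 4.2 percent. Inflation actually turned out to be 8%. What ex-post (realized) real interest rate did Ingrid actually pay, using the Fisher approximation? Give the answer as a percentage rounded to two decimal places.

-3.00%

Ex-post: 5% − 8% = -3.000%
So the realized real rate is -3.00%.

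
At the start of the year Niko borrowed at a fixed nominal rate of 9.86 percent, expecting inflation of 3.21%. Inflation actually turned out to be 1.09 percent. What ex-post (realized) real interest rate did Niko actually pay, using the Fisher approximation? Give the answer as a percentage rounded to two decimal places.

8.77%

Ex-post: 9.86% − 1.09% = 8.770%
So the realized real rate is 8.77%.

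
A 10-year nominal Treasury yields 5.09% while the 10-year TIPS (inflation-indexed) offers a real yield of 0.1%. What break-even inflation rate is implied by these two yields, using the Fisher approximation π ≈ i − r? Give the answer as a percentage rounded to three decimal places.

4.990%

π ≈ i − r = 5.09% − 0.1% → 4.990%.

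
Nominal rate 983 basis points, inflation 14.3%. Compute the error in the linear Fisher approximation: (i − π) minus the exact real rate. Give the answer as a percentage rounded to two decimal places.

-0.56%

Approximate: r ≈ 9.830% − 14.300% = -4.4700%
Exact: (1 + 0.0983)/(1 + 0.1430) − 1 = -3.9108%
Error = -4.4700% − (-3.9108%) = -0.5592% → -0.56%.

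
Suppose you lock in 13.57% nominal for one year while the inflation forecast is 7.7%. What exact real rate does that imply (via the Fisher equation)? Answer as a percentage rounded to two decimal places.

5.45%

1 + r = 1.13570 / 1.07700 = 1.054503
r = 1.054503 − 1 = 5.4503%, i.e. 5.45%.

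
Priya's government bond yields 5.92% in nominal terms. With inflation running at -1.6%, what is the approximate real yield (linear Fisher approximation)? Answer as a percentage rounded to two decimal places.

7.52%

r ≈ i − π = 5.92% − (-1.6%) = 7.52%.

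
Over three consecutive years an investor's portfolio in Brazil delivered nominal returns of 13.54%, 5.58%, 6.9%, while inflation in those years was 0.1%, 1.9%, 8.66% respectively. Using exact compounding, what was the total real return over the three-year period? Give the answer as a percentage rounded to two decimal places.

Nominal growth factor = 1.1354 × 1.0558 × 1.0690 = 1.281469
Price-level growth factor = 1.0010 × 1.0190 × 1.0866 = 1.108353
Real growth factor = 1.281469 / 1.108353 = 1.156193
Total real return = 1.156193 − 1 → 15.62%.

15.62%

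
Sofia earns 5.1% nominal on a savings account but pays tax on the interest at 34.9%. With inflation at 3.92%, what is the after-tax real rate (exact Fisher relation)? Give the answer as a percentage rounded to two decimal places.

After-tax nominal return = 5.1% × (1 − 0.349) = 3.3201%.
1 + r = 1.033201 / 1.03920 = 0.994227
After-tax real rate = 0.994227 − 1 → -0.58%.

-0.58%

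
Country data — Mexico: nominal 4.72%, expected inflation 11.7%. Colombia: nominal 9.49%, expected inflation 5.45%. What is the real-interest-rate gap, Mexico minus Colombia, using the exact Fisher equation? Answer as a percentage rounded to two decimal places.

-10.08%

Mexico: (1 + 0.0472)/(1 + 0.1170) − 1 = -6.2489%
Colombia: (1 + 0.0949)/(1 + 0.0545) − 1 = 3.8312%
Differential = -6.2489% − 3.8312% = -10.0801% → -10.08%.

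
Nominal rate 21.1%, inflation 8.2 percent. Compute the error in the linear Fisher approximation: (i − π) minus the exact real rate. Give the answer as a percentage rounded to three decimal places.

Approximate: r ≈ 21.100% − 8.200% = 12.9000%
Exact: (1 + 0.2110)/(1 + 0.0820) − 1 = 11.9224%
Error = 12.9000% − 11.9224% = 0.9776% → 0.978%.

0.978%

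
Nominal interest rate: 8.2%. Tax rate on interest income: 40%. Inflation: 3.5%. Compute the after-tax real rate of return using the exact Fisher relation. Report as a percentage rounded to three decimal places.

1.372%

After-tax nominal return = 8.2% × (1 − 0.4) = 4.9200%.
1 + r = 1.04920 / 1.03500 = 1.013720
After-tax real rate = 1.013720 − 1 → 1.372%.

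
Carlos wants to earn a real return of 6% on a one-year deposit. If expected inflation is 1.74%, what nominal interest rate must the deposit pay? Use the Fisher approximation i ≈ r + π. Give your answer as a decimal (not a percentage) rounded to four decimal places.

0.0774

i ≈ r + π = 6% + 1.74% = 0.0774.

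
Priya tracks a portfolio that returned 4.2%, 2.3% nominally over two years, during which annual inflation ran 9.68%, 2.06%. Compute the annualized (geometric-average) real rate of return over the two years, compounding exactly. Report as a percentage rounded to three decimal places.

Compound the nominal returns: 1.0420 × 1.0230 = 1.06596600.
Compound inflation: 1.0968 × 1.0206 = 1.11939408.
Deflate: 1.06596600 / 1.11939408 = 0.95227054.
Annualized real rate = 0.95227054^(1/2) − 1 = -2.4157% → -2.416%.

-2.416%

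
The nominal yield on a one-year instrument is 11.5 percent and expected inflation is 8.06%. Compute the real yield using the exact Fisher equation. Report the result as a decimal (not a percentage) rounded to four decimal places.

0.0318

By the Fisher relation, 1 + r = (1 + i)/(1 + π).
1 + r = 1.11500 / 1.08060 = 1.031834
r = 1.031834 − 1 = 3.1834%, i.e. 0.0318.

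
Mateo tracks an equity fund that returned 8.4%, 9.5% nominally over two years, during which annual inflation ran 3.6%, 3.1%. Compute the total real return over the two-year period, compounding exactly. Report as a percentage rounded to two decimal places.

11.13%

Compound the nominal returns: 1.0840 × 1.0950 = 1.186980.
Compound inflation: 1.0360 × 1.0310 = 1.068116.
Deflate: 1.186980 / 1.068116 = 1.111284.
Total real return = 1.111284 − 1 → 11.13%.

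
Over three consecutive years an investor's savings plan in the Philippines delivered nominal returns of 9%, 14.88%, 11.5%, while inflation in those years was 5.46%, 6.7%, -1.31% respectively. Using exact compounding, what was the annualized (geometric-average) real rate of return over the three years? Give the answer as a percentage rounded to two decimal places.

Compound the nominal returns: 1.0900 × 1.1488 × 1.1150 = 1.39619408.
Compound inflation: 1.0546 × 1.0670 × 0.9869 = 1.11051732.
Deflate: 1.39619408 / 1.11051732 = 1.25724656.
Annualized real rate = 1.25724656^(1/3) − 1 = 7.9295% → 7.93%.

7.93%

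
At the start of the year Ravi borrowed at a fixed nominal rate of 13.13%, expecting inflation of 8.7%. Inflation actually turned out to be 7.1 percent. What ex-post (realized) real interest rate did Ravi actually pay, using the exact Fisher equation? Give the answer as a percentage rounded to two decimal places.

5.63%

Ex-post: (1 + 0.1313)/(1 + 0.0710) − 1 = 5.6303%
So the realized real rate is 5.63%.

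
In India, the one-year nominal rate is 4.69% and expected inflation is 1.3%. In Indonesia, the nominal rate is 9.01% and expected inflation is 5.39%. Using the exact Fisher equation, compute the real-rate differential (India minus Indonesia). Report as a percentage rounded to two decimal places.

-0.09%

India: (1 + 0.0469)/(1 + 0.0130) − 1 = 3.3465%
Indonesia: (1 + 0.0901)/(1 + 0.0539) − 1 = 3.4349%
Differential = 3.3465% − 3.4349% = -0.0884% → -0.09%.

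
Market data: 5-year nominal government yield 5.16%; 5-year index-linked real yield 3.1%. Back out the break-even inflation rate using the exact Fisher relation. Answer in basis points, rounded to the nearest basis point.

200 basis points

(1 + π) = (1 + i)/(1 + r) = 1.05160 / 1.03100 = 1.019981
Break-even inflation = 1.019981 − 1 → 200 basis points.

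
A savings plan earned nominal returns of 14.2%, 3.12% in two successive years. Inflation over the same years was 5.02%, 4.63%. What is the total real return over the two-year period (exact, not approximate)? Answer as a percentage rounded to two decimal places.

7.17%

Compound the nominal returns: 1.1420 × 1.0312 = 1.177630.
Compound inflation: 1.0502 × 1.0463 = 1.098824.
Deflate: 1.177630 / 1.098824 = 1.071719.
Total real return = 1.071719 − 1 → 7.17%.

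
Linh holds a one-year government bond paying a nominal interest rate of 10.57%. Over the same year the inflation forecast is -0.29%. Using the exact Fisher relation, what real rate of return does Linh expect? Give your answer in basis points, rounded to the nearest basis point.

1 + r = 1.10570 / 0.99710 = 1.108916
r = 1.108916 − 1 = 10.8916%, i.e. 1089 basis points.

1089 basis points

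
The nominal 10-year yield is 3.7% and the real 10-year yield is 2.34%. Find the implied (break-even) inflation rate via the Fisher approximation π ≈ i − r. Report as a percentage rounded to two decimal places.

π ≈ i − r = 3.7% − 2.34% → 1.36%.

1.36%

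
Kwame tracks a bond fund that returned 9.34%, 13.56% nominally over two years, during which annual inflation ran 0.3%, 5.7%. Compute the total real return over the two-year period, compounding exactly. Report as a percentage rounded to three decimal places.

17.119%

Nominal growth factor = 1.0934 × 1.1356 = 1.241665
Price-level growth factor = 1.0030 × 1.0570 = 1.060171
Real growth factor = 1.241665 / 1.060171 = 1.171193
Total real return = 1.171193 − 1 → 17.119%.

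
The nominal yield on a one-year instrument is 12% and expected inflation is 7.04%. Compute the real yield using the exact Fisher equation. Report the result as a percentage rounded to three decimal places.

4.634%

By the Fisher equation, 1 + r = (1 + i)/(1 + π).
1 + r = 1.12000 / 1.07040 = 1.046338
r = 1.046338 − 1 = 4.6338%, i.e. 4.634%.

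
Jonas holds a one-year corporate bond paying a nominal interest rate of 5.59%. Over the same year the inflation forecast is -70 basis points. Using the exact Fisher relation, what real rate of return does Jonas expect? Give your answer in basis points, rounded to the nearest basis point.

633 basis points

By the Fisher relation, 1 + r = (1 + i)/(1 + π).
1 + r = 1.05590 / 0.99300 = 1.063343
r = 1.063343 − 1 = 6.3343%, i.e. 633 basis points.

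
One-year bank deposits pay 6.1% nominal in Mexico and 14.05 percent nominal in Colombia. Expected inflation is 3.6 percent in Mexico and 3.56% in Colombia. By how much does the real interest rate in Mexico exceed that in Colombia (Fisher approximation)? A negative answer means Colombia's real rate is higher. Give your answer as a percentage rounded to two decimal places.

Mexico: 6.1% − 3.6% = 2.500%
Colombia: 14.05% − 3.56% = 10.490%
Differential = -7.990% → -7.99%.

-7.99%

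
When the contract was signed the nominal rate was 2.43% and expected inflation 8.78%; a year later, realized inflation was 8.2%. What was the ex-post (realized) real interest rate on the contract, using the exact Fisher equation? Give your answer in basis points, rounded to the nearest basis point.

-533 basis points

Ex-post: (1 + 0.0243)/(1 + 0.0820) − 1 = -5.3327%
So the realized real rate is -533 basis points.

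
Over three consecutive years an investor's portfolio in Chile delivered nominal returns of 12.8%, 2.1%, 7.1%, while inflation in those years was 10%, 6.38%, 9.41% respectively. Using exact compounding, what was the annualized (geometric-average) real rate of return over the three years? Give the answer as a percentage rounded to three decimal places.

Compound the nominal returns: 1.1280 × 1.0210 × 1.0710 = 1.23345785.
Compound inflation: 1.1000 × 1.0638 × 1.0941 = 1.28029394.
Deflate: 1.23345785 / 1.28029394 = 0.96341771.
Annualized real rate = 0.96341771^(1/3) − 1 = -1.2346% → -1.235%.

-1.235%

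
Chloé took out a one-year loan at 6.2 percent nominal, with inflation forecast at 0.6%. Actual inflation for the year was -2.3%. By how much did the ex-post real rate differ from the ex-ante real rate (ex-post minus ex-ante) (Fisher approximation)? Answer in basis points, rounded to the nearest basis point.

Ex-ante: 6.2% − 0.6% = 5.600%
Ex-post: 6.2% − (-2.3%) = 8.500%
Difference (ex-post − ex-ante) = 2.9000% → 290 basis points.

290 basis points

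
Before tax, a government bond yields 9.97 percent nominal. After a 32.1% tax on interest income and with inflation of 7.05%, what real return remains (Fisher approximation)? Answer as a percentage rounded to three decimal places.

After-tax nominal return = 9.97% × (1 − 0.321) = 6.76963%.
r ≈ 6.76963% − 7.05% → -0.280%.

-0.280%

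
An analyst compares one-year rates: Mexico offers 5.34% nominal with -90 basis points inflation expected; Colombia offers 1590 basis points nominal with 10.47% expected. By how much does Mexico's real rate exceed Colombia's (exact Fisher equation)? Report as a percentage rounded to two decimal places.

Mexico: (1 + 0.0534)/(1 − 0.0090) − 1 = 6.2967%
Colombia: (1 + 0.1590)/(1 + 0.1047) − 1 = 4.9154%
Differential = 6.2967% − 4.9154% = 1.3813% → 1.38%.

1.38%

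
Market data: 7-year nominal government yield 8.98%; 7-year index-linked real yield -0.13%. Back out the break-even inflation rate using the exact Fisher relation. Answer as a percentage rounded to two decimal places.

(1 + π) = (1 + i)/(1 + r) = 1.08980 / 0.99870 = 1.091219
Break-even inflation = 1.091219 − 1 → 9.12%.

9.12%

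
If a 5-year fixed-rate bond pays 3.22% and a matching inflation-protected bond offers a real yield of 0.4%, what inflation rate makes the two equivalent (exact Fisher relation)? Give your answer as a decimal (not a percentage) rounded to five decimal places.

0.02809

(1 + π) = (1 + i)/(1 + r) = 1.03220 / 1.00400 = 1.028088
Break-even inflation = 1.028088 − 1 → 0.02809.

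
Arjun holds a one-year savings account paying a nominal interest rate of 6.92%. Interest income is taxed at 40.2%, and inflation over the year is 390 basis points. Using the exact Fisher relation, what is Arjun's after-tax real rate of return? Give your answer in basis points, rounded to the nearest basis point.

23 basis points

After-tax nominal return = 6.92% × (1 − 0.402) = 4.13816%.
1 + r = 1.0413816 / 1.03900 = 1.002292
After-tax real rate = 1.002292 − 1 → 23 basis points.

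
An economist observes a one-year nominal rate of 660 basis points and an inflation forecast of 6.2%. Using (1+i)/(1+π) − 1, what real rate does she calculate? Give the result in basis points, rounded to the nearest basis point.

By the Fisher relation, 1 + r = (1 + i)/(1 + π).
1 + r = 1.06600 / 1.06200 = 1.003766
r = 1.003766 − 1 = 0.3766%, i.e. 38 basis points.

38 basis points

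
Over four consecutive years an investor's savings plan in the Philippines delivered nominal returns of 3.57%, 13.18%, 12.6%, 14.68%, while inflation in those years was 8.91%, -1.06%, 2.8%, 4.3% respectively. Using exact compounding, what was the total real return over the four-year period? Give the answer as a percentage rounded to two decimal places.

31.01%

Nominal growth factor = 1.0357 × 1.1318 × 1.1260 × 1.1468 = 1.513665
Price-level growth factor = 1.0891 × 0.9894 × 1.0280 × 1.0430 = 1.155359
Real growth factor = 1.513665 / 1.155359 = 1.310125
Total real return = 1.310125 − 1 → 31.01%.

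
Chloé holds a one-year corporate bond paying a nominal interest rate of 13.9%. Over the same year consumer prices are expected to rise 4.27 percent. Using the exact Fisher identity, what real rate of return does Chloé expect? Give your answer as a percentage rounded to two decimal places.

9.24%

1 + r = 1.13900 / 1.04270 = 1.092356
r = 1.092356 − 1 = 9.2356%, i.e. 9.24%.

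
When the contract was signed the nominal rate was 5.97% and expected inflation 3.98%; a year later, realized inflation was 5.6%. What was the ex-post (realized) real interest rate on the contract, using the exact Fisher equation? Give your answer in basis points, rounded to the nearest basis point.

Ex-post: (1 + 0.0597)/(1 + 0.0560) − 1 = 0.3504%
So the realized real rate is 35 basis points.

35 basis points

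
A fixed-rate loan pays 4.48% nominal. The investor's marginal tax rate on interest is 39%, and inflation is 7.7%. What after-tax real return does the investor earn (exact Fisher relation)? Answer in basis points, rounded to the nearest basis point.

After-tax nominal return = 4.48% × (1 − 0.39) = 2.7328%.
1 + r = 1.027328 / 1.07700 = 0.953879
After-tax real rate = 0.953879 − 1 → -461 basis points.

-461 basis points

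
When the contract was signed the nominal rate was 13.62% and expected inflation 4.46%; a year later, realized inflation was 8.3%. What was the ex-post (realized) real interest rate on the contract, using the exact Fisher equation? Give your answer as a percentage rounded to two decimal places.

4.91%

Ex-post: (1 + 0.1362)/(1 + 0.0830) − 1 = 4.9123%
So the realized real rate is 4.91%.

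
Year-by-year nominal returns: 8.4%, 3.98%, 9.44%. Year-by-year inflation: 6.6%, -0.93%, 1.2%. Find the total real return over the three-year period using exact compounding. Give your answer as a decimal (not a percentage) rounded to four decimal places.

Compound the nominal returns: 1.0840 × 1.0398 × 1.0944 = 1.233546.
Compound inflation: 1.0660 × 0.9907 × 1.0120 = 1.068759.
Deflate: 1.233546 / 1.068759 = 1.154185.
Total real return = 1.154185 − 1 → 0.1542.

0.1542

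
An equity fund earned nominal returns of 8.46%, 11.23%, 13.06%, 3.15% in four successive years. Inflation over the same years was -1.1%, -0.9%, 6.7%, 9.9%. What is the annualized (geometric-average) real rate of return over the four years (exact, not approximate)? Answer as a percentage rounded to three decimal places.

Compound the nominal returns: 1.0846 × 1.1123 × 1.1306 × 1.0315 = 1.40692113.
Compound inflation: 0.9890 × 0.9910 × 1.0670 × 1.0990 = 1.14929643.
Deflate: 1.40692113 / 1.14929643 = 1.22415861.
Annualized real rate = 1.22415861^(1/4) − 1 = 5.1864% → 5.186%.

5.186%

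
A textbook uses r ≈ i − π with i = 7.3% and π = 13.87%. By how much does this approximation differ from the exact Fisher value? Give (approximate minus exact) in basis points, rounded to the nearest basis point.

Approximate: r ≈ 7.300% − 13.870% = -6.5700%
Exact: (1 + 0.0730)/(1 + 0.1387) − 1 = -5.7697%
Error = -6.5700% − (-5.7697%) = -0.8003% → -80 basis points.

-80 basis points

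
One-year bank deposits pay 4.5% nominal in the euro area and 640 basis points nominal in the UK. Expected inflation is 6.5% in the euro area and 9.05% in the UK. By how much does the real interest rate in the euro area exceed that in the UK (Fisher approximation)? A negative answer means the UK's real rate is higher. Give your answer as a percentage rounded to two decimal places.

The euro area: 4.5% − 6.5% = -2.000%
The UK: 6.4% − 9.05% = -2.650%
Differential = 0.650% → 0.65%.

0.65%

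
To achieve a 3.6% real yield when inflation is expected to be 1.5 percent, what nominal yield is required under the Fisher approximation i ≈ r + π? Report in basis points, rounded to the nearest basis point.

510 basis points

i ≈ r + π = 3.6% + 1.5% = 510 basis points.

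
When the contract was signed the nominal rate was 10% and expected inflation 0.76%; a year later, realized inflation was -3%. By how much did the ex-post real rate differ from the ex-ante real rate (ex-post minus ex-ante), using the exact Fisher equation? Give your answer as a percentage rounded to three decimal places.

4.232%

Ex-ante: (1 + 0.1000)/(1 + 0.0076) − 1 = 9.1703%
Ex-post: (1 + 0.1000)/(1 − 0.0300) − 1 = 13.4021%
Difference (ex-post − ex-ante) = 4.2318% → 4.232%.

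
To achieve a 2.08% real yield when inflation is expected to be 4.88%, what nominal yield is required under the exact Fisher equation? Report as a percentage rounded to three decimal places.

(1 + i) = (1 + r)(1 + π) = 1.02080 × 1.04880 = 1.07061504
i = 1.07061504 − 1, so the required nominal rate is 7.062%.

7.062%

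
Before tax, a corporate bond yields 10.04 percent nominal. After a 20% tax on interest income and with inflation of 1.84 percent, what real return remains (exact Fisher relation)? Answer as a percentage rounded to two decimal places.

6.08%

After-tax nominal return = 10.04% × (1 − 0.2) = 8.0320%.
1 + r = 1.08032 / 1.01840 = 1.060801
After-tax real rate = 1.060801 − 1 → 6.08%.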